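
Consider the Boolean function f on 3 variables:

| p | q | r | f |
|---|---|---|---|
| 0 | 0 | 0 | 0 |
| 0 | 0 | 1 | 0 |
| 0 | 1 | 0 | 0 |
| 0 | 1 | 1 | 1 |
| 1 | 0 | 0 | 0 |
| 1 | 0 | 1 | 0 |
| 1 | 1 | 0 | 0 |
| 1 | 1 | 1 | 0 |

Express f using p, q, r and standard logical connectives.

f(p, q, r) = (¬p ∧ q) ∧ r

f is 1 on exactly one input, (0,1,1), whose minterm is ¬p·q·r. So f is just that conjunction.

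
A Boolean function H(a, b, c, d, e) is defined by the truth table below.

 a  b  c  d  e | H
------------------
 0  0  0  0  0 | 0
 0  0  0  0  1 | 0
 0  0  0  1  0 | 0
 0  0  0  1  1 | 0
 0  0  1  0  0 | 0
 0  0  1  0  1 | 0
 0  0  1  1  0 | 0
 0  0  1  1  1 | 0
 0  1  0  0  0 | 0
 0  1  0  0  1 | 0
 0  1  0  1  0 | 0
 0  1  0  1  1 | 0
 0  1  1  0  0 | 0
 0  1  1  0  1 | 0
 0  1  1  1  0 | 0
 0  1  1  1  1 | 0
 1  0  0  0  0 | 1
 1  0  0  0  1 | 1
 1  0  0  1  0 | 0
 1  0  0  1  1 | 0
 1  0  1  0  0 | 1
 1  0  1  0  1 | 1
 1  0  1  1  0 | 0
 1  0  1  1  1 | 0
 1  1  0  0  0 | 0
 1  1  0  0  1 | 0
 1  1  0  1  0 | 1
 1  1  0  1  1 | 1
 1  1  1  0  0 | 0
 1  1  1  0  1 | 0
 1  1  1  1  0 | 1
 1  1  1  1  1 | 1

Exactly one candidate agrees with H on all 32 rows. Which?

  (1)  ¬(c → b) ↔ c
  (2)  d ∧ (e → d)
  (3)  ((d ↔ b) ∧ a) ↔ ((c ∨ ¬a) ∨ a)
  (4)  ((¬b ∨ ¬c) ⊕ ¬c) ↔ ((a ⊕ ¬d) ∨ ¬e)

(1) fails at (0,0,0,0,0): the formula yields 1, H is 0.
(2) fails at (0,0,0,1,0): the formula yields 1, H is 0.
(4) fails at (0,0,0,1,1): the formula yields 1, H is 0.
That leaves (3). Evaluating it on every row reproduces the table of H exactly.

3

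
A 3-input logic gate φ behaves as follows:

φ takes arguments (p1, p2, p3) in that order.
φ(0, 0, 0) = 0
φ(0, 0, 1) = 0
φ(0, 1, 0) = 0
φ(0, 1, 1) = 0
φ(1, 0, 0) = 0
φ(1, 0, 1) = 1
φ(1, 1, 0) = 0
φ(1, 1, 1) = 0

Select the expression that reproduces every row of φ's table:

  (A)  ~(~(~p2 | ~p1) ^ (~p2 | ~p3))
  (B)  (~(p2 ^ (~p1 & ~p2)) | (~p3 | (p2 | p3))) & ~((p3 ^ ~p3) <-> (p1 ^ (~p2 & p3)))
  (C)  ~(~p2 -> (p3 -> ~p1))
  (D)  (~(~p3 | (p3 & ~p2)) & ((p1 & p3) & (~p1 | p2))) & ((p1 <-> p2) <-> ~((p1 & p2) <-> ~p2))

C

(A) disagrees with φ on (0,1,1) (formula → 1, table → 0); rule it out.
(B) disagrees with φ on (0,0,0) (formula → 1, table → 0); rule it out.
(D) disagrees with φ on (1,0,1) (formula → 0, table → 1); rule it out.
Only (C) survives; checking it on all 8 rows confirms it matches φ.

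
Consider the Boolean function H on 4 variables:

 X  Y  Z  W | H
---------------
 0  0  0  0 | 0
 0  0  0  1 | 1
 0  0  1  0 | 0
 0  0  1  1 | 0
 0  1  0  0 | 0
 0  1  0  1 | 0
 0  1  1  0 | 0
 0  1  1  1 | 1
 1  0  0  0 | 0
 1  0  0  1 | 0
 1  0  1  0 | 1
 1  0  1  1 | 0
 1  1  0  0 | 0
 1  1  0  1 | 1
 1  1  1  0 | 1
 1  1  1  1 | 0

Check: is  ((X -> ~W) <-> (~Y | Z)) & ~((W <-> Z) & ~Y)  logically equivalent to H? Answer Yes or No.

Check the formula against H row by row:
  X=0, Y=0, Z=0, W=0: formula gives 0, H = 0 ✓
  X=0, Y=0, Z=0, W=1: formula gives 1, H = 1 ✓
  X=0, Y=0, Z=1, W=0: formula gives 1, but H = 0 ✗
Since they disagree at (0,0,1,0), the expression is not a correct formula for H.

No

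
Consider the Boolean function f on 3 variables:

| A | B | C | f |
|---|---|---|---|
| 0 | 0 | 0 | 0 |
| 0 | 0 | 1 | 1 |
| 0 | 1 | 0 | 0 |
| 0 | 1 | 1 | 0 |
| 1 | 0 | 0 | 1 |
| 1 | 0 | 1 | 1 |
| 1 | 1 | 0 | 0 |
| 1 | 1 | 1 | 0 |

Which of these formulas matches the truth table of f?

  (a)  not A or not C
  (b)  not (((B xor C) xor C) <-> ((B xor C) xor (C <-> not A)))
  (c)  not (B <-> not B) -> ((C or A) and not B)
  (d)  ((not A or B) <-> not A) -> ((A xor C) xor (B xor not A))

(a): at (0,0,0) it gives 1, but f = 0 — eliminated.
(b): at (0,0,1) it gives 0, but f = 1 — eliminated.
(d): at (0,0,0) it gives 1, but f = 0 — eliminated.
Only (c) survives; checking it on all 8 rows confirms it matches f.

c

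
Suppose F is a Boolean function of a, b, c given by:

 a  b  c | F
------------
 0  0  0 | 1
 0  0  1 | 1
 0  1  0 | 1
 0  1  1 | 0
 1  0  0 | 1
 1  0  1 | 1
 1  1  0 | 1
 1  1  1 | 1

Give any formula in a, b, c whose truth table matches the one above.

Only row (0,1,1) gives 0. So F is 1 everywhere except there — the complement of the minterm ¬a·b·c.

F(a, b, c) = ((a' · b) · c)'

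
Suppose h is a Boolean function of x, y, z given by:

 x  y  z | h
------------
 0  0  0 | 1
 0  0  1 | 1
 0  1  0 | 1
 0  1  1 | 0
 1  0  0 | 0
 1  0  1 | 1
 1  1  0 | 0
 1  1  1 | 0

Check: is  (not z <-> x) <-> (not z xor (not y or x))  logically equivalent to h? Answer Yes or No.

Check the formula against h row by row:
  x=0, y=0, z=0: formula gives 1, h = 1 ✓
  x=0, y=0, z=1: formula gives 1, h = 1 ✓
  x=0, y=1, z=0: formula gives 0, but h = 1 ✗
Since they disagree at (0,1,0), the expression is not a correct formula for h.

No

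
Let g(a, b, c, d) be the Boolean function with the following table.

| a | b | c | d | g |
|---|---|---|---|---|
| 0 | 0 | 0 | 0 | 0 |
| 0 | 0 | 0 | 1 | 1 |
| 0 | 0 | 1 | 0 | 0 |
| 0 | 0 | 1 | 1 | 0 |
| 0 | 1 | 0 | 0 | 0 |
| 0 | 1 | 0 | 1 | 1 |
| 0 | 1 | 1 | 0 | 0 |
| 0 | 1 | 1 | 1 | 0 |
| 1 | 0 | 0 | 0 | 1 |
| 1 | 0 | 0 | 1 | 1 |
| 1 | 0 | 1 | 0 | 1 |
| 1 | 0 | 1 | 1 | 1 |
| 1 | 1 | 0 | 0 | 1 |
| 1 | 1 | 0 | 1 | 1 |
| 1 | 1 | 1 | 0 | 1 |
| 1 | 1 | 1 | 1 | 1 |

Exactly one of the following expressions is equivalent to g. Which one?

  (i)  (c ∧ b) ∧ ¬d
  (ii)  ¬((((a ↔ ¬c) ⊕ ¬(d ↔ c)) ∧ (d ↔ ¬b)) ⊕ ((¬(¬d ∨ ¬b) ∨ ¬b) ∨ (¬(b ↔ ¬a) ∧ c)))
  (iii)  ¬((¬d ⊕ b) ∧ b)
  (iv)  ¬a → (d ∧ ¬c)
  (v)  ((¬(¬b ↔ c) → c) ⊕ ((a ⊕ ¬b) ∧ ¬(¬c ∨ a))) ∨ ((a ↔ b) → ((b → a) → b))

iv

(i) disagrees with g on (0,0,0,1) (formula → 0, table → 1); rule it out.
(ii) disagrees with g on (0,0,1,1) (formula → 1, table → 0); rule it out.
(iii) disagrees with g on (0,0,0,0) (formula → 1, table → 0); rule it out.
(v) disagrees with g on (0,0,0,1) (formula → 0, table → 1); rule it out.
That leaves (iv). Evaluating it on every row reproduces the table of g exactly.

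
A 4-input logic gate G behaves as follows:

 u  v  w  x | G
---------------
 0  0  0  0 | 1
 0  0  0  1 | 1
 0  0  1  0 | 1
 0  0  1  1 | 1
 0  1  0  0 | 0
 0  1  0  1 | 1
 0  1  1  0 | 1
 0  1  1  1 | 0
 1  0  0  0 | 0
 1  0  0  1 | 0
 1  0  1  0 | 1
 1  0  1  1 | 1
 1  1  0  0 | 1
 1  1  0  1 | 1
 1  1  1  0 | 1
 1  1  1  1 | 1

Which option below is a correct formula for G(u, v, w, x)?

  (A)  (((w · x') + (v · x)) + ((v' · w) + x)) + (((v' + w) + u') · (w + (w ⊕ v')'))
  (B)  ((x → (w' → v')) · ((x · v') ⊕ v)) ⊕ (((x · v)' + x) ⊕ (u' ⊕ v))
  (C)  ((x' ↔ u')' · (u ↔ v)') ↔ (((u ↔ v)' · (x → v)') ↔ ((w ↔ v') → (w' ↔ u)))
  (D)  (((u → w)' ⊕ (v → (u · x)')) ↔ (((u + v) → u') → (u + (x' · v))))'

C

(A): at (0,0,0,0) it gives 0, but G = 1 — eliminated.
(B): at (0,0,0,0) it gives 0, but G = 1 — eliminated.
(D): at (0,1,1,0) it gives 0, but G = 1 — eliminated.
Only (C) survives; checking it on all 16 rows confirms it matches G.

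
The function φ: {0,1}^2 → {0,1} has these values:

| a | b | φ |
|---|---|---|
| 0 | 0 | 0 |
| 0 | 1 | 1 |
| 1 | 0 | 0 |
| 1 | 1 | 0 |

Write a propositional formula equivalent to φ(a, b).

1 only at (0,1): NOT a AND b.

φ(a, b) = ~a & b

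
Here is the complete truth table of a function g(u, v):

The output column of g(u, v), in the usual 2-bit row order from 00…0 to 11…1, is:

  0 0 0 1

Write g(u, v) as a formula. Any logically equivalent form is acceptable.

The output is 1 only when every input is 1 — the AND of all inputs.

g(u, v) = u · v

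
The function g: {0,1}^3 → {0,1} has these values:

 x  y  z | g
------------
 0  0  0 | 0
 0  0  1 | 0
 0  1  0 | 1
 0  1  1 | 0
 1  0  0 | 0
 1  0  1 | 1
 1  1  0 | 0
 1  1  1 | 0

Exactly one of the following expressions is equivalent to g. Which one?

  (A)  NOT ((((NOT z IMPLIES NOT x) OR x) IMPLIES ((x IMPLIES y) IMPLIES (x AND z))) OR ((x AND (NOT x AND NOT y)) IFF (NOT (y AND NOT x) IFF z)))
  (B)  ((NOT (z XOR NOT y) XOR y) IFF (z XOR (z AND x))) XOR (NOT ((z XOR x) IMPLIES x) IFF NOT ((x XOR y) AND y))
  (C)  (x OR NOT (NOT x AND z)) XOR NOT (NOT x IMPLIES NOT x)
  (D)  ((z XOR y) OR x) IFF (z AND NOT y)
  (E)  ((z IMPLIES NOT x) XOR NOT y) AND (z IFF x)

(A): at (0,0,1) it gives 1, but g = 0 — eliminated.
(B): at (0,0,0) it gives 1, but g = 0 — eliminated.
(C): at (0,0,0) it gives 1, but g = 0 — eliminated.
(D): at (0,0,0) it gives 1, but g = 0 — eliminated.
That leaves (E). Evaluating it on every row reproduces the table of g exactly.

E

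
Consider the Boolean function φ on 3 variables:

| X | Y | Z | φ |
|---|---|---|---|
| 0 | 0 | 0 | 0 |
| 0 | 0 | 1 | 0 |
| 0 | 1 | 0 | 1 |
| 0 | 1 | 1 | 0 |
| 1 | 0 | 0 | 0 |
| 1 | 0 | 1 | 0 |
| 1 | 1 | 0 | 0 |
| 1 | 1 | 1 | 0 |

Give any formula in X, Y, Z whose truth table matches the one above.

φ(X, Y, Z) = (~X & Y) & ~Z

Only row (0,1,0) gives 1. That row's minterm ¬X·Y·¬Z is φ directly.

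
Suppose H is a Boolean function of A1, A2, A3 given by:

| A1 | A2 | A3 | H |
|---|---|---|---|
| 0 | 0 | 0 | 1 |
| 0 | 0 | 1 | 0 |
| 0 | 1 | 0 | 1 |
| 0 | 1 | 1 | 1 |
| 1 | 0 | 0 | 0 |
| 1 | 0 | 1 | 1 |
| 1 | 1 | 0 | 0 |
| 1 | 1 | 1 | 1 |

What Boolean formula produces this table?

There are just 3 zero rows: (0,0,1), (1,0,0), (1,1,0). Their minterms are ¬A1·¬A2·A3, A1·¬A2·¬A3, A1·A2·¬A3; the OR of those covers precisely the 0-outputs, and negating it yields H.

H(A1, A2, A3) = not ((((not A1 and not A2) and A3) or ((A1 and not A2) and not A3)) or ((A1 and A2) and not A3))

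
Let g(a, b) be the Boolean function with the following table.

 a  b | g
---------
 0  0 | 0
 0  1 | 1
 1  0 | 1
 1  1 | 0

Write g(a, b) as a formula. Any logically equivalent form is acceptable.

g(a, b) = a XOR b

The output is 1 exactly when an odd number of inputs are 1 — the 2-way XOR (parity).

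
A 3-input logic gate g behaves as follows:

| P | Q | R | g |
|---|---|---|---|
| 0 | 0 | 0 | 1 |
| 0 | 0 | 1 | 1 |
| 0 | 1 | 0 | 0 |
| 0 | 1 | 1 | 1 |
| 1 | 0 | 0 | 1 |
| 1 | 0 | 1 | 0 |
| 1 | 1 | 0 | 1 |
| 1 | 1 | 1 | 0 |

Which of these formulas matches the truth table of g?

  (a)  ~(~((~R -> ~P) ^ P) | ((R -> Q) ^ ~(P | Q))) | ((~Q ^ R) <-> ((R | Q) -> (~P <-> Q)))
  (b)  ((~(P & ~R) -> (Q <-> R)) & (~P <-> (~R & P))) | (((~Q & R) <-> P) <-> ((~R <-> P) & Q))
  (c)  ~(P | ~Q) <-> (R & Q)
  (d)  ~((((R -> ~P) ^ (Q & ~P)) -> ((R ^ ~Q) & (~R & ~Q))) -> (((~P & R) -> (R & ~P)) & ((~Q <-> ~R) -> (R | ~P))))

a

(b) fails at (0,0,0): the formula yields 0, g is 1.
(c) fails at (1,0,1): the formula yields 1, g is 0.
(d) fails at (0,0,0): the formula yields 0, g is 1.
Only (a) survives; checking it on all 8 rows confirms it matches g.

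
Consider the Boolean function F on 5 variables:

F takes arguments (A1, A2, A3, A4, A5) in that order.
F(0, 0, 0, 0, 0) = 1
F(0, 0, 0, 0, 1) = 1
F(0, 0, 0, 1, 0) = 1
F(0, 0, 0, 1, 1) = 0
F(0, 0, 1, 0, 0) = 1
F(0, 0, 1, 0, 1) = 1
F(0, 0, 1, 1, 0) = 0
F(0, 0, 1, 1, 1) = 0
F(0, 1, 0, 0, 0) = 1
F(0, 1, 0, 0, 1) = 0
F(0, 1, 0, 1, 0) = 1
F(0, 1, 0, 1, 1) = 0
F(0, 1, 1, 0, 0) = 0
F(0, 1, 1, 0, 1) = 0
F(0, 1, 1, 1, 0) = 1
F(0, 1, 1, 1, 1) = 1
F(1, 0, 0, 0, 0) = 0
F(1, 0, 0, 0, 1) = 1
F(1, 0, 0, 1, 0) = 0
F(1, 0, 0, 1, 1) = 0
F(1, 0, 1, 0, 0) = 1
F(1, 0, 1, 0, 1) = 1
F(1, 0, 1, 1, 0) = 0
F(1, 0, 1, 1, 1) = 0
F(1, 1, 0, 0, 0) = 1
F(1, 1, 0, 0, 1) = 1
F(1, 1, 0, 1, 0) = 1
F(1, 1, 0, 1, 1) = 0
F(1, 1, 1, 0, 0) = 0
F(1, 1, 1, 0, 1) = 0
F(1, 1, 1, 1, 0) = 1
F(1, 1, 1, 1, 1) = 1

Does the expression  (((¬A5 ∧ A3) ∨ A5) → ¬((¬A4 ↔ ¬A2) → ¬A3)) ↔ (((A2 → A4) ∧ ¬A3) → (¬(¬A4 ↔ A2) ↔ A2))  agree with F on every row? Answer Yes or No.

No

Evaluate (((¬A5 ∧ A3) ∨ A5) → ¬((¬A4 ↔ ¬A2) → ¬A3)) ↔ (((A2 → A4) ∧ ¬A3) → (¬(¬A4 ↔ A2) ↔ A2)) on each row and compare to F:
  A1=0, A2=0, A3=0, A4=0, A5=0: formula gives 0, but F = 1 ✗
Since they disagree at (0,0,0,0,0), the expression is not a correct formula for F.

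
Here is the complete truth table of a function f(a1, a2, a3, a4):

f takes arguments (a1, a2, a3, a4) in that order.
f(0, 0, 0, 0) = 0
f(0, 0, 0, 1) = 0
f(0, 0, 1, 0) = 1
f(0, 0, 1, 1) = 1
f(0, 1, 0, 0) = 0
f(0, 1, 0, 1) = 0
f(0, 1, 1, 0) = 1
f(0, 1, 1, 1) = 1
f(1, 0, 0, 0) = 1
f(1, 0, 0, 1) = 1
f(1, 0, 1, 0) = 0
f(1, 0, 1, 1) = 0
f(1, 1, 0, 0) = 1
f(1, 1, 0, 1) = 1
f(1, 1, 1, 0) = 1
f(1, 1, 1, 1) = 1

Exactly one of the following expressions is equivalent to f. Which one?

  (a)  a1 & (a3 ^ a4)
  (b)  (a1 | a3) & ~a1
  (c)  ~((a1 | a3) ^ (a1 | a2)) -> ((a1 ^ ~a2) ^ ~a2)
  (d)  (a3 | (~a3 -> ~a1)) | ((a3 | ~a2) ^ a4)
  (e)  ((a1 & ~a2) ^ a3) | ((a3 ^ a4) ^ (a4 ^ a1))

(a): at (0,0,1,0) it gives 0, but f = 1 — eliminated.
(b): at (1,0,0,0) it gives 0, but f = 1 — eliminated.
(c): at (0,1,0,0) it gives 1, but f = 0 — eliminated.
(d): at (0,0,0,0) it gives 1, but f = 0 — eliminated.
(e) is the remaining candidate, and it agrees with f on all 16 inputs.

e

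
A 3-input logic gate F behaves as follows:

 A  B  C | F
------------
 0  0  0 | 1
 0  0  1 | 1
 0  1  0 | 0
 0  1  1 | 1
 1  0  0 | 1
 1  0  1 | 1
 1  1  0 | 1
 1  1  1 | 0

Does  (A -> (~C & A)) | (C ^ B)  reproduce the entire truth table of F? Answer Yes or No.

No

Check the formula against F row by row:
  A=0, B=0, C=0: formula gives 1, F = 1 ✓
  A=0, B=0, C=1: formula gives 1, F = 1 ✓
  A=0, B=1, C=0: formula gives 1, but F = 0 ✗
Row (0,1,0) is a counterexample, so the formula is not equivalent to F.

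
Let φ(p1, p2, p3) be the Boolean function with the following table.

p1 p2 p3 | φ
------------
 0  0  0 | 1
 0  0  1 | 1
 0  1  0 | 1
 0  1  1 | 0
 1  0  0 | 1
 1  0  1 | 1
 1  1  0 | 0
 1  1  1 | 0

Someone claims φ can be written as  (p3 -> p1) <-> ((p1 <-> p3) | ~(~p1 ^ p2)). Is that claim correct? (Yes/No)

Test each input against both φ and the formula:
  p1=0, p2=0, p3=0: formula gives 1, φ = 1 ✓
  p1=0, p2=0, p3=1: formula gives 1, φ = 1 ✓
  p1=0, p2=1, p3=0: formula gives 1, φ = 1 ✓
  p1=0, p2=1, p3=1: formula gives 0, φ = 0 ✓
  p1=1, p2=0, p3=0: formula gives 1, φ = 1 ✓
  …
  p1=1, p2=1, p3=1: formula gives 1, but φ = 0 ✗
Row (1,1,1) is a counterexample, so the formula is not equivalent to φ.

No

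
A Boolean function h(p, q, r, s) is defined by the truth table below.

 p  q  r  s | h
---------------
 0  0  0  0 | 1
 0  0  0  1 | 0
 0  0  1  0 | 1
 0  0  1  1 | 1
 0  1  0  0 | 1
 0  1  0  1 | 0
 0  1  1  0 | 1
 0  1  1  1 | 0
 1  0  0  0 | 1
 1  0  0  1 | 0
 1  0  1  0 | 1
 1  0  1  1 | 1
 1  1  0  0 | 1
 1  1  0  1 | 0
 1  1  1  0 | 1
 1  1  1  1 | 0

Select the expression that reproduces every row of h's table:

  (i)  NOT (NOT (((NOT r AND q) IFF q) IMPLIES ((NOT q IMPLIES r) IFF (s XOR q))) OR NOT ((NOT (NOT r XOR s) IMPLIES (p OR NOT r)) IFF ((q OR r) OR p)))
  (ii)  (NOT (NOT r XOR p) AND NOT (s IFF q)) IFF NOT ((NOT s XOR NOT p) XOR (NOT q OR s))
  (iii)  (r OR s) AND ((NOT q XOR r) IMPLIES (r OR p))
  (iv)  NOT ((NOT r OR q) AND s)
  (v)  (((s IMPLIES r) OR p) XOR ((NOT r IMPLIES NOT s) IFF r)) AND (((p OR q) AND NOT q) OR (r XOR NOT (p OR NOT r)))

iv

(i): at (0,0,0,0) it gives 0, but h = 1 — eliminated.
(ii): at (0,1,0,0) it gives 0, but h = 1 — eliminated.
(iii): at (0,0,0,0) it gives 0, but h = 1 — eliminated.
(v): at (0,0,0,0) it gives 0, but h = 1 — eliminated.
That leaves (iv). Evaluating it on every row reproduces the table of h exactly.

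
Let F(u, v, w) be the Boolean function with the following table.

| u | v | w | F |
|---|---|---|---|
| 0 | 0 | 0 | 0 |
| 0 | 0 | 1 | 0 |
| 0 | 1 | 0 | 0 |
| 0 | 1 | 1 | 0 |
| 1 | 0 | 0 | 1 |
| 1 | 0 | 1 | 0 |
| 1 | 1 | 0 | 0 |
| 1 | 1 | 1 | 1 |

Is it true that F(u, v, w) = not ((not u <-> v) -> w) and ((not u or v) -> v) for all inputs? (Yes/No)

No

Check the formula against F row by row:
  u=0, v=0, w=0: formula gives 0, F = 0 ✓
  u=0, v=0, w=1: formula gives 0, F = 0 ✓
  u=0, v=1, w=0: formula gives 1, but F = 0 ✗
Row (0,1,0) is a counterexample, so the formula is not equivalent to F.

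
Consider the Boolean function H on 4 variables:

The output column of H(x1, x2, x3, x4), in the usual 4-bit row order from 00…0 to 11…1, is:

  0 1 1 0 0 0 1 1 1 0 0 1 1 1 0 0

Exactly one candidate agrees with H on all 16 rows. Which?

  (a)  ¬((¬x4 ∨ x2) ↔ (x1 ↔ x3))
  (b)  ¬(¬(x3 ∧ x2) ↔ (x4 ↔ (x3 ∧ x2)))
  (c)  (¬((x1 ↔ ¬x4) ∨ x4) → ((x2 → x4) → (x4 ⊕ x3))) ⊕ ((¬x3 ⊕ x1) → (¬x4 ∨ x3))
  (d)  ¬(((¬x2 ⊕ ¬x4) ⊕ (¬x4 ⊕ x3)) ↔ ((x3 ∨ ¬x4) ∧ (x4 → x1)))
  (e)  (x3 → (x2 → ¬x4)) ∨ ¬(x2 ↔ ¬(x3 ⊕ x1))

(b) disagrees with H on (0,0,1,0) (formula → 0, table → 1); rule it out.
(c) disagrees with H on (0,0,0,0) (formula → 1, table → 0); rule it out.
(d) disagrees with H on (0,1,0,0) (formula → 1, table → 0); rule it out.
(e) disagrees with H on (0,0,0,0) (formula → 1, table → 0); rule it out.
(a) is the remaining candidate, and it agrees with H on all 16 inputs.

a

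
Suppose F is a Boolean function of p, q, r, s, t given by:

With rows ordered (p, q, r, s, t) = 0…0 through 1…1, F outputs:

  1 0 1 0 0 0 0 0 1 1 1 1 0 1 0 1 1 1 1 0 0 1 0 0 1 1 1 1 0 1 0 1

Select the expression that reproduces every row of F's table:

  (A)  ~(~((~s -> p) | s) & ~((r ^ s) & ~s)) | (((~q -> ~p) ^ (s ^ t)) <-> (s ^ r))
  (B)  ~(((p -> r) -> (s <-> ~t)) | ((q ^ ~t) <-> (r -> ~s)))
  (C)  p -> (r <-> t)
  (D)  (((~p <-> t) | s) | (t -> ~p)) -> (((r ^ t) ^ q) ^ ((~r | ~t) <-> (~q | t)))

D

(A) fails at (0,0,0,0,0): the formula yields 0, F is 1.
(B) fails at (0,0,0,0,0): the formula yields 0, F is 1.
(C) fails at (0,0,0,0,1): the formula yields 1, F is 0.
Only (D) survives; checking it on all 32 rows confirms it matches F.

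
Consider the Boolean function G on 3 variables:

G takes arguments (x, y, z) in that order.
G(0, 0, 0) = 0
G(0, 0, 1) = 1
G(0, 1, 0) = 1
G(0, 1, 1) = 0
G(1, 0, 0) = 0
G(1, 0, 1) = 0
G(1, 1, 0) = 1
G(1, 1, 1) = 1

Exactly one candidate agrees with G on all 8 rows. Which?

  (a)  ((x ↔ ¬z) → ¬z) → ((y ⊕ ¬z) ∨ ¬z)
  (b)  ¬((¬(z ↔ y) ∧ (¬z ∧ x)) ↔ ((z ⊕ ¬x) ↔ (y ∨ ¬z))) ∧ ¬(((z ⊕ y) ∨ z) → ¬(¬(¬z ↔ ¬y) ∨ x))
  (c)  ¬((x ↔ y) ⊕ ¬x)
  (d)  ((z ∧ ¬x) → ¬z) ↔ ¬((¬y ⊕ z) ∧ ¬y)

(a) disagrees with G on (0,0,0) (formula → 1, table → 0); rule it out.
(c) disagrees with G on (0,0,0) (formula → 1, table → 0); rule it out.
(d) disagrees with G on (0,0,1) (formula → 0, table → 1); rule it out.
Only (b) survives; checking it on all 8 rows confirms it matches G.

b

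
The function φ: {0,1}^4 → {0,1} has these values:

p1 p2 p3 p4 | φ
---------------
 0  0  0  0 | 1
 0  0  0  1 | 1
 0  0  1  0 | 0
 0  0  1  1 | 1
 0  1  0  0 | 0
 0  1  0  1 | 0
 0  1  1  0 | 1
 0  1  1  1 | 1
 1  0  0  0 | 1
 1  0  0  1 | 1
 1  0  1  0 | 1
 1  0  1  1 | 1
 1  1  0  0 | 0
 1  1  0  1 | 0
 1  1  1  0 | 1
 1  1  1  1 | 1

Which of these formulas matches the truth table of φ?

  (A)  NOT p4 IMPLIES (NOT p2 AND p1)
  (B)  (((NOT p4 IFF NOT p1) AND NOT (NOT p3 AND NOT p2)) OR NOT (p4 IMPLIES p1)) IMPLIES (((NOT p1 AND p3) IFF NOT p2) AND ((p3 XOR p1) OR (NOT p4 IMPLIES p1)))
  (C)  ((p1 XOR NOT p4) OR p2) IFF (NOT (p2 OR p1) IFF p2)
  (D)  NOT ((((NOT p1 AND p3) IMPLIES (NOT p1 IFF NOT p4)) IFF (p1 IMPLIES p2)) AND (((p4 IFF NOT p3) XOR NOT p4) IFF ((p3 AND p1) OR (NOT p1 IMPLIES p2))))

D

(A) fails at (0,0,0,0): the formula yields 0, φ is 1.
(B) fails at (0,0,0,1): the formula yields 0, φ is 1.
(C) fails at (0,0,0,0): the formula yields 0, φ is 1.
Only (D) survives; checking it on all 16 rows confirms it matches φ.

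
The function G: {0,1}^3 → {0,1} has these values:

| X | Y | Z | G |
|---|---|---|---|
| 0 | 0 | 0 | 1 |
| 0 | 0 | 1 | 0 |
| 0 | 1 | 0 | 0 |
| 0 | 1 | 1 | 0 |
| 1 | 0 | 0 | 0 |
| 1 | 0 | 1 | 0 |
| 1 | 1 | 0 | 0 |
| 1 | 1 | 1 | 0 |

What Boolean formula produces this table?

G(X, Y, Z) = ~((X | Y) | Z)

The output is 1 only when every input is 0 — NOR of all inputs.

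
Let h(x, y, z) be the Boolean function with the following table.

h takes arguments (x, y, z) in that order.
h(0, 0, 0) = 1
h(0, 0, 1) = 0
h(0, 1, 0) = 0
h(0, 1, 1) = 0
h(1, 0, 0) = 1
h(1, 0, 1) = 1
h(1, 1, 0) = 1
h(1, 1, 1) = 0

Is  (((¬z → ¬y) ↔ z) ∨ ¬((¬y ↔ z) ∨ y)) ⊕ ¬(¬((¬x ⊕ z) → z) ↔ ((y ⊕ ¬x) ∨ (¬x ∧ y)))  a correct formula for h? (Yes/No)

Test each input against both h and the formula:
  x=0, y=0, z=0: formula gives 1, h = 1 ✓
  x=0, y=0, z=1: formula gives 0, h = 0 ✓
  x=0, y=1, z=0: formula gives 1, but h = 0 ✗
Row (0,1,0) is a counterexample, so the formula is not equivalent to h.

No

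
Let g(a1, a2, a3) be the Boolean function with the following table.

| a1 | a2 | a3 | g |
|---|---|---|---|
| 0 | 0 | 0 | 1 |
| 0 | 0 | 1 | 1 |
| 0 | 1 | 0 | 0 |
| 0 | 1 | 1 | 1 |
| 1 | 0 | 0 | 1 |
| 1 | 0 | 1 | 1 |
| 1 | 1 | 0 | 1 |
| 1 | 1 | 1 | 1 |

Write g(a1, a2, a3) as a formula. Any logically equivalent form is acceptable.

Only row (0,1,0) gives 0. So g is 1 everywhere except there — the complement of the minterm ¬a1·a2·¬a3.

g(a1, a2, a3) = ¬((¬a1 ∧ a2) ∧ ¬a3)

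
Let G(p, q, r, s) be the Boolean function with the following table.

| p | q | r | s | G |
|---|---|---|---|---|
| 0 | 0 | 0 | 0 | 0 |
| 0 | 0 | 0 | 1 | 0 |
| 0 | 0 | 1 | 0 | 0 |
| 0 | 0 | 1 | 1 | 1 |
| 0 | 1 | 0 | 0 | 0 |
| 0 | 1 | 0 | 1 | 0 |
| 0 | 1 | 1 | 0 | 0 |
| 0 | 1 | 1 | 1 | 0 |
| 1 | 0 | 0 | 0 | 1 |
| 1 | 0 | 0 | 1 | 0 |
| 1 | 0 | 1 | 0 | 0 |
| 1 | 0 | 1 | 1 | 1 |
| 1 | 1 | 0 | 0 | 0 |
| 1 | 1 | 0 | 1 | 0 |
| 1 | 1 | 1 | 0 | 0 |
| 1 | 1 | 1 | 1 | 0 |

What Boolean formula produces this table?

G(p, q, r, s) = ((((~p & ~q) & r) & s) | (((p & ~q) & ~r) & ~s)) | (((p & ~q) & r) & s)

The 1-rows are (0,0,1,1), (1,0,0,0), (1,0,1,1). Each contributes one minterm — ¬p·¬q·r·s; p·¬q·¬r·¬s; p·¬q·r·s — and their disjunction is a sum-of-products form of G.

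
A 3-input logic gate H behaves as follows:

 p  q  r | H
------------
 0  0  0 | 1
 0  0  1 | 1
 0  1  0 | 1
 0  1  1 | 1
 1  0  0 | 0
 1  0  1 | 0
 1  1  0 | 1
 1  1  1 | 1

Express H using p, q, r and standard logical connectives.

H(p, q, r) = NOT (((p AND NOT q) AND NOT r) OR ((p AND NOT q) AND r))

The 0-rows are (1,0,0), (1,0,1). Take each as a conjunction (p·¬q·¬r, p·¬q·r), form their disjunction, and complement — that gives a formula that is 1 everywhere H is.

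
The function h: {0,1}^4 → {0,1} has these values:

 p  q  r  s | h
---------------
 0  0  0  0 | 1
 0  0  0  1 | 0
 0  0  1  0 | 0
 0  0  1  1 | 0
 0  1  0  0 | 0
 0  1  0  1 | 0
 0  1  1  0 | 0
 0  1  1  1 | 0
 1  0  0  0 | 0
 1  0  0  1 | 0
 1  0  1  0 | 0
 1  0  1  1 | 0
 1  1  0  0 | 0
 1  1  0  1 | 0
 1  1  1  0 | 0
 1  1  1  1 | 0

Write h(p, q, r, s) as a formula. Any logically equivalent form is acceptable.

The output is 1 only when every input is 0 — NOR of all inputs.

h(p, q, r, s) = (((p + q) + r) + s)'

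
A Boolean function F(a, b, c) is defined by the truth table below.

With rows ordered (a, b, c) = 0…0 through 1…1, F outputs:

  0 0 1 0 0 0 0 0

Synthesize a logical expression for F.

F is 1 on exactly one input, (0,1,0), whose minterm is ¬a·b·¬c. So F is just that conjunction.

F(a, b, c) = (¬a ∧ b) ∧ ¬c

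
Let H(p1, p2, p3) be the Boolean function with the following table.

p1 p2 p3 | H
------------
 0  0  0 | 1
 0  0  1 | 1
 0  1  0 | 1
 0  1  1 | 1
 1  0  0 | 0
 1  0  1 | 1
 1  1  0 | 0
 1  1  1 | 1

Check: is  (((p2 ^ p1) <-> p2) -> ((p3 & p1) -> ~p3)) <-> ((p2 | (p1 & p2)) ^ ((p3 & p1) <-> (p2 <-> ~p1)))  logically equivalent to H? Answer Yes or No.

Evaluate (((p2 ^ p1) <-> p2) -> ((p3 & p1) -> ~p3)) <-> ((p2 | (p1 & p2)) ^ ((p3 & p1) <-> (p2 <-> ~p1))) on each row and compare to H:
  p1=0, p2=0, p3=0: formula gives 1, H = 1 ✓
  p1=0, p2=0, p3=1: formula gives 1, H = 1 ✓
  p1=0, p2=1, p3=0: formula gives 1, H = 1 ✓
  p1=0, p2=1, p3=1: formula gives 1, H = 1 ✓
  p1=1, p2=0, p3=0: formula gives 0, H = 0 ✓
  …and likewise for the remaining 3 rows.
Every row agrees, so the formula is equivalent.

Yes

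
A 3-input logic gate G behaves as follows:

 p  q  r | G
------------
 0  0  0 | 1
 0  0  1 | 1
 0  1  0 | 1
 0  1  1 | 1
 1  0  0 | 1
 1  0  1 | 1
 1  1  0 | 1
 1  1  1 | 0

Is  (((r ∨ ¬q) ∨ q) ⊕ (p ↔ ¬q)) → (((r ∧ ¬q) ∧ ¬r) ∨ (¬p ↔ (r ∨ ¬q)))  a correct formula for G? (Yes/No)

Evaluate (((r ∨ ¬q) ∨ q) ⊕ (p ↔ ¬q)) → (((r ∧ ¬q) ∧ ¬r) ∨ (¬p ↔ (r ∨ ¬q))) on each row and compare to G:
  p=0, q=0, r=0: formula gives 1, G = 1 ✓
  p=0, q=0, r=1: formula gives 1, G = 1 ✓
  p=0, q=1, r=0: formula gives 1, G = 1 ✓
  p=0, q=1, r=1: formula gives 1, G = 1 ✓
  p=1, q=0, r=0: formula gives 1, G = 1 ✓
  … (the remaining 3 rows also agree.)
All 8 rows match — the expression computes G exactly.

Yes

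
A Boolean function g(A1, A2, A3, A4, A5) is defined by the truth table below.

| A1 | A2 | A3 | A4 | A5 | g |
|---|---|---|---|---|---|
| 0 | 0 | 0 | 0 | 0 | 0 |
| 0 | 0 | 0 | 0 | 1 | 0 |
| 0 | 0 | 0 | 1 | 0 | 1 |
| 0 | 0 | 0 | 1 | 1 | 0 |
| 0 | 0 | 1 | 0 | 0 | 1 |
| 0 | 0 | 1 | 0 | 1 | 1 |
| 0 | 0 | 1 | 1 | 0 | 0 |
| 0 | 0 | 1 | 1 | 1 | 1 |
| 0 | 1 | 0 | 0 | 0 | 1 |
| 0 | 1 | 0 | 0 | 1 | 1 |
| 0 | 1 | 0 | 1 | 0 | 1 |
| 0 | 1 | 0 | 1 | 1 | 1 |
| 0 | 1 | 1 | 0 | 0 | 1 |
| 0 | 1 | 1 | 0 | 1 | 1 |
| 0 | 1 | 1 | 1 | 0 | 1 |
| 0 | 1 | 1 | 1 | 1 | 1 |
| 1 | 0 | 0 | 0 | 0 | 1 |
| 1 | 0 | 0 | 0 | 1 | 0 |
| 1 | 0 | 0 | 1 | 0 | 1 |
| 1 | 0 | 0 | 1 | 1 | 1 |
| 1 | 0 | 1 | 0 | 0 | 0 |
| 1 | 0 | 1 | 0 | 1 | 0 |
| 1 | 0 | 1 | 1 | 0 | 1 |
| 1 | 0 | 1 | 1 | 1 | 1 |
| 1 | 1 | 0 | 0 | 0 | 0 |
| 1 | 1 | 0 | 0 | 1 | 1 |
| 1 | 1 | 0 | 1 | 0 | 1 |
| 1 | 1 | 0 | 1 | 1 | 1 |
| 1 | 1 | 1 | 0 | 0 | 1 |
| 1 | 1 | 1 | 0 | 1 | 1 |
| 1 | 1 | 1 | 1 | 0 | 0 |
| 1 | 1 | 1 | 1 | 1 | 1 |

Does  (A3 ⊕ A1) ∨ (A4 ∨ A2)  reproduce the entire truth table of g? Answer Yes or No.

No

Evaluate (A3 ⊕ A1) ∨ (A4 ∨ A2) on each row and compare to g:
  A1=0, A2=0, A3=0, A4=0, A5=0: formula gives 0, g = 0 ✓
  A1=0, A2=0, A3=0, A4=0, A5=1: formula gives 0, g = 0 ✓
  A1=0, A2=0, A3=0, A4=1, A5=0: formula gives 1, g = 1 ✓
  A1=0, A2=0, A3=0, A4=1, A5=1: formula gives 1, but g = 0 ✗
A single disagreement suffices: at (0,0,0,1,1) they differ, so the formula does not compute g.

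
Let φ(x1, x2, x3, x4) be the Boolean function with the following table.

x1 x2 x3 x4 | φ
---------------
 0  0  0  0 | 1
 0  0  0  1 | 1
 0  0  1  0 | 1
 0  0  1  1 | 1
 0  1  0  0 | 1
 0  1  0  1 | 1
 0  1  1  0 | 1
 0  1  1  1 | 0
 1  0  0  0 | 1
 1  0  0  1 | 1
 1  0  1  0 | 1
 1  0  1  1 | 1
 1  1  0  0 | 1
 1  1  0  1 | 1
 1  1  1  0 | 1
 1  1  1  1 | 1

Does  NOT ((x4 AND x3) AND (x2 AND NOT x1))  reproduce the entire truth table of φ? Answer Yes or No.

Check the formula against φ row by row:
  x1=0, x2=0, x3=0, x4=0: formula gives 1, φ = 1 ✓
  x1=0, x2=0, x3=0, x4=1: formula gives 1, φ = 1 ✓
  x1=0, x2=0, x3=1, x4=0: formula gives 1, φ = 1 ✓
  x1=0, x2=0, x3=1, x4=1: formula gives 1, φ = 1 ✓
  …and likewise for the remaining 12 rows.
Every row agrees, so the formula is equivalent.

Yes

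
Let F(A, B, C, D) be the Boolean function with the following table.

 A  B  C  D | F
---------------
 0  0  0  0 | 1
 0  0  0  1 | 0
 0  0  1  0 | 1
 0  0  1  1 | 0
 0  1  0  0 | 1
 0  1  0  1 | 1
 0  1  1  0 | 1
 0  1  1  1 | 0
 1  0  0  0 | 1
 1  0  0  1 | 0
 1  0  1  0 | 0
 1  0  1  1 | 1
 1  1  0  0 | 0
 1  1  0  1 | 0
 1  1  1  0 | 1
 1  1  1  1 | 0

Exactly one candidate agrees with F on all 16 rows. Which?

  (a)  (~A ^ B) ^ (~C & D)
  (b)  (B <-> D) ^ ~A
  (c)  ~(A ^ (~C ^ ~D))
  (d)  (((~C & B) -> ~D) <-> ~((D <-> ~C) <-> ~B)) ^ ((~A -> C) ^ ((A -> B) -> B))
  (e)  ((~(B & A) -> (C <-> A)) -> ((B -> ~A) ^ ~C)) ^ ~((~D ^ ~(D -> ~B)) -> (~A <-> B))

d

(a) disagrees with F on (0,0,1,1) (formula → 1, table → 0); rule it out.
(b) disagrees with F on (0,0,0,0) (formula → 0, table → 1); rule it out.
(c) disagrees with F on (0,0,1,0) (formula → 0, table → 1); rule it out.
(e) disagrees with F on (0,0,1,0) (formula → 0, table → 1); rule it out.
Only (d) survives; checking it on all 16 rows confirms it matches F.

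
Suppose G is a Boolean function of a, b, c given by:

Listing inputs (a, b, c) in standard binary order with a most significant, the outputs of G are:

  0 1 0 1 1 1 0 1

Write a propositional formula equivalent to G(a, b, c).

G(a, b, c) = ((((a' · b') · c') + ((a' · b) · c')) + ((a · b) · c'))'

G is 0 on only 3 rows — (0,0,0), (0,1,0), (1,1,0). Writing each as a minterm (¬a·¬b·¬c, ¬a·b·¬c, a·b·¬c) and OR-ing them characterizes exactly where G=0, so G is the negation of that disjunction.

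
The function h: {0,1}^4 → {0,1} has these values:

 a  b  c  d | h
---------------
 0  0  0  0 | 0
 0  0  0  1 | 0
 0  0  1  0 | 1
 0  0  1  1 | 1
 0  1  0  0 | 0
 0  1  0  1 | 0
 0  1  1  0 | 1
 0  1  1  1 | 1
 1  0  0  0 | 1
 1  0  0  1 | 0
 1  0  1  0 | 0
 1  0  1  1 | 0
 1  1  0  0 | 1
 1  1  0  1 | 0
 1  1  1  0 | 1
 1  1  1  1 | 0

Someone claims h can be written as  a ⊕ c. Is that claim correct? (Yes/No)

Evaluate a ⊕ c on each row and compare to h:
  a=0, b=0, c=0, d=0: formula gives 0, h = 0 ✓
  a=0, b=0, c=0, d=1: formula gives 0, h = 0 ✓
  a=0, b=0, c=1, d=0: formula gives 1, h = 1 ✓
  a=0, b=0, c=1, d=1: formula gives 1, h = 1 ✓
  …
  a=1, b=0, c=0, d=1: formula gives 1, but h = 0 ✗
A single disagreement suffices: at (1,0,0,1) they differ, so the formula does not compute h.

No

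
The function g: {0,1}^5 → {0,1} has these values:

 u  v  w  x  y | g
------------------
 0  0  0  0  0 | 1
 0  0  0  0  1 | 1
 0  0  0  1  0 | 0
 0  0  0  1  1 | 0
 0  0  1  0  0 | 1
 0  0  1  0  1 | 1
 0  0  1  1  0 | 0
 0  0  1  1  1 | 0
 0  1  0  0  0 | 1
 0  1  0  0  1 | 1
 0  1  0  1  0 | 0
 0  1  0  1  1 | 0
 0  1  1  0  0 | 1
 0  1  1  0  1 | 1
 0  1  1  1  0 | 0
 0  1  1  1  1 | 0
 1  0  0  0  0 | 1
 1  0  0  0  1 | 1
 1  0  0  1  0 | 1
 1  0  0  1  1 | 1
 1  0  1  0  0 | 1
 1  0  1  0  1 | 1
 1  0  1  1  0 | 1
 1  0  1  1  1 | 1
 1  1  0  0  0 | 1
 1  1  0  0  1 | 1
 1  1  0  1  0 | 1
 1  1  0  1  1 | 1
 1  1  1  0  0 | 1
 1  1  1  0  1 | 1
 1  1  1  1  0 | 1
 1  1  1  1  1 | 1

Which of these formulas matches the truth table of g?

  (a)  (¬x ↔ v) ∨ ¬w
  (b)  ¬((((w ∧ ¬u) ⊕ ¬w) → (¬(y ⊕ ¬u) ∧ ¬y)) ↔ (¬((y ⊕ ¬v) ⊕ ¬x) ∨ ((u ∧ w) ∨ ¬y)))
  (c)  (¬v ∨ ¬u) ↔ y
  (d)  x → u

(a): at (0,0,0,1,0) it gives 1, but g = 0 — eliminated.
(b): at (0,0,0,0,1) it gives 0, but g = 1 — eliminated.
(c): at (0,0,0,0,0) it gives 0, but g = 1 — eliminated.
(d) is the remaining candidate, and it agrees with g on all 32 inputs.

d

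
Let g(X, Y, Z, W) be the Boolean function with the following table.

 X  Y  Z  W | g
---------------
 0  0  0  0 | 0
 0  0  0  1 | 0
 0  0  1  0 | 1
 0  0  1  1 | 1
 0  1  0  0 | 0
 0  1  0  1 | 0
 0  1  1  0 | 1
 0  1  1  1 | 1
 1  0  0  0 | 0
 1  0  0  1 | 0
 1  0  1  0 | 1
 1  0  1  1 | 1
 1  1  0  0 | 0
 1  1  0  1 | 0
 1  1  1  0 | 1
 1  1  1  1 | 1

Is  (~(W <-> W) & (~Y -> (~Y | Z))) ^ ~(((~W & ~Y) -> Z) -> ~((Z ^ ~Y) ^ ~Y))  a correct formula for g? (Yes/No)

Check the formula against g row by row:
  X=0, Y=0, Z=0, W=0: formula gives 0, g = 0 ✓
  X=0, Y=0, Z=0, W=1: formula gives 0, g = 0 ✓
  X=0, Y=0, Z=1, W=0: formula gives 1, g = 1 ✓
  X=0, Y=0, Z=1, W=1: formula gives 1, g = 1 ✓
  …and likewise for the remaining 12 rows.
All 16 rows match — the expression computes g exactly.

Yes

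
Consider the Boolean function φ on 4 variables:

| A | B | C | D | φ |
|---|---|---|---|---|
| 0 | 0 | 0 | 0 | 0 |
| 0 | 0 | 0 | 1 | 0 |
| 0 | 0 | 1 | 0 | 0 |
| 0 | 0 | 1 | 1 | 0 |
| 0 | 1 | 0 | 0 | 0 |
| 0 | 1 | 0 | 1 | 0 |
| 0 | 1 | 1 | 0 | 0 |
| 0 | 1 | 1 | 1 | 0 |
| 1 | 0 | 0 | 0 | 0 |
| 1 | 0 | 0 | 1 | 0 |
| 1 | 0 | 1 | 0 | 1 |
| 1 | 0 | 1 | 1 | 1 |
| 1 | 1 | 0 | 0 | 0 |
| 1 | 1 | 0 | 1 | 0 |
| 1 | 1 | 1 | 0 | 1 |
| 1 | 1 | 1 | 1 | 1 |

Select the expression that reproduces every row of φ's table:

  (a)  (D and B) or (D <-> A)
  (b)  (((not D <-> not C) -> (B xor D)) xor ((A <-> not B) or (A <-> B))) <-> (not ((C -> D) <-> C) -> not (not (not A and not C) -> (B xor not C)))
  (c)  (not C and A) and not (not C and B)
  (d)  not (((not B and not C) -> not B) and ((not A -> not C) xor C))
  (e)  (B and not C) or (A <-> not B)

(a): at (0,0,0,0) it gives 1, but φ = 0 — eliminated.
(b): at (0,0,0,1) it gives 1, but φ = 0 — eliminated.
(c): at (1,0,0,0) it gives 1, but φ = 0 — eliminated.
(e): at (0,1,0,0) it gives 1, but φ = 0 — eliminated.
That leaves (d). Evaluating it on every row reproduces the table of φ exactly.

d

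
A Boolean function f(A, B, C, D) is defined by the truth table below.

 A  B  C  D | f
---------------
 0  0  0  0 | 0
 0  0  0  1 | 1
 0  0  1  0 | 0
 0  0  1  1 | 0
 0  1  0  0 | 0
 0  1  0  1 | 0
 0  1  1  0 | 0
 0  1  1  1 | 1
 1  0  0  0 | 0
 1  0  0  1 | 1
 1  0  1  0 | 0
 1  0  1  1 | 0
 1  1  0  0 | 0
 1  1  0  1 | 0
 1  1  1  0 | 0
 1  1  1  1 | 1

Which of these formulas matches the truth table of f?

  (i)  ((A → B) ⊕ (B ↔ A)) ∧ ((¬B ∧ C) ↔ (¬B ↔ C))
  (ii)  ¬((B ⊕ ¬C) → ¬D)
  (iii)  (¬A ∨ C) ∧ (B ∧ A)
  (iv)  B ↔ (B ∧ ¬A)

ii

(i) fails at (0,0,0,1): the formula yields 0, f is 1.
(iii) fails at (0,0,0,1): the formula yields 0, f is 1.
(iv) fails at (0,0,0,0): the formula yields 1, f is 0.
That leaves (ii). Evaluating it on every row reproduces the table of f exactly.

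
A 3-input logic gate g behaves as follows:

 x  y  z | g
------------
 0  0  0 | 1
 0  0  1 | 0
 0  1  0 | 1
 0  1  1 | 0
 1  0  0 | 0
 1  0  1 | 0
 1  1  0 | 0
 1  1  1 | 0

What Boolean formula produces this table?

g(x, y, z) = ((x' · y') · z') + ((x' · y) · z')

g=1 on 2 inputs: (0,0,0), (0,1,0). Reading each as a conjunction of literals (¬x·¬y·¬z, ¬x·y·¬z) and taking the OR gives the canonical DNF.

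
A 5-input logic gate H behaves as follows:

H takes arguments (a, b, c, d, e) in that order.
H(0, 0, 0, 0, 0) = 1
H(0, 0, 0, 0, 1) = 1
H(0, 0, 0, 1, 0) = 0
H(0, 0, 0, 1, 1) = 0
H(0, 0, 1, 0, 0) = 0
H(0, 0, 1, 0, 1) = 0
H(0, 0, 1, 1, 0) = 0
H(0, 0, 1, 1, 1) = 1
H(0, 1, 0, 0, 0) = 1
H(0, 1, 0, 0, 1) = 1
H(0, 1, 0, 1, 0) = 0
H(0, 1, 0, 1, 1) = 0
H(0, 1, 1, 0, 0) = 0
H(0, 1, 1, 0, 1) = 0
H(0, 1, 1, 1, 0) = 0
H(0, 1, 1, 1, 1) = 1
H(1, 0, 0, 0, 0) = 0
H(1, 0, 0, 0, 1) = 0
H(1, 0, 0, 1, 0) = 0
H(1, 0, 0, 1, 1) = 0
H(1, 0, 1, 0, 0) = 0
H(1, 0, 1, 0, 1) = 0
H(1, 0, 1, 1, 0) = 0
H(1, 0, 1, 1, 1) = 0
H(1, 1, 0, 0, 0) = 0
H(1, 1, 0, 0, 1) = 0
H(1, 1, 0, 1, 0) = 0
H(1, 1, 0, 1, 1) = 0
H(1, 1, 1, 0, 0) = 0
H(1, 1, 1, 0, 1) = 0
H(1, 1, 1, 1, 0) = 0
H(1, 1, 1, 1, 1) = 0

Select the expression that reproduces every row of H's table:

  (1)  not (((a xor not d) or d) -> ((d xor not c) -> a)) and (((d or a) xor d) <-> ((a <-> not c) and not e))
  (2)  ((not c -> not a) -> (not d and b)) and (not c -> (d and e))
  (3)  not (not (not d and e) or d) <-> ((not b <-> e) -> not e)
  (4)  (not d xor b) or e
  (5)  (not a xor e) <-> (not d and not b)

(2) fails at (0,0,0,0,0): the formula yields 0, H is 1.
(3) fails at (0,0,0,0,0): the formula yields 0, H is 1.
(4) fails at (0,0,0,1,1): the formula yields 1, H is 0.
(5) fails at (0,0,0,0,1): the formula yields 0, H is 1.
That leaves (1). Evaluating it on every row reproduces the table of H exactly.

1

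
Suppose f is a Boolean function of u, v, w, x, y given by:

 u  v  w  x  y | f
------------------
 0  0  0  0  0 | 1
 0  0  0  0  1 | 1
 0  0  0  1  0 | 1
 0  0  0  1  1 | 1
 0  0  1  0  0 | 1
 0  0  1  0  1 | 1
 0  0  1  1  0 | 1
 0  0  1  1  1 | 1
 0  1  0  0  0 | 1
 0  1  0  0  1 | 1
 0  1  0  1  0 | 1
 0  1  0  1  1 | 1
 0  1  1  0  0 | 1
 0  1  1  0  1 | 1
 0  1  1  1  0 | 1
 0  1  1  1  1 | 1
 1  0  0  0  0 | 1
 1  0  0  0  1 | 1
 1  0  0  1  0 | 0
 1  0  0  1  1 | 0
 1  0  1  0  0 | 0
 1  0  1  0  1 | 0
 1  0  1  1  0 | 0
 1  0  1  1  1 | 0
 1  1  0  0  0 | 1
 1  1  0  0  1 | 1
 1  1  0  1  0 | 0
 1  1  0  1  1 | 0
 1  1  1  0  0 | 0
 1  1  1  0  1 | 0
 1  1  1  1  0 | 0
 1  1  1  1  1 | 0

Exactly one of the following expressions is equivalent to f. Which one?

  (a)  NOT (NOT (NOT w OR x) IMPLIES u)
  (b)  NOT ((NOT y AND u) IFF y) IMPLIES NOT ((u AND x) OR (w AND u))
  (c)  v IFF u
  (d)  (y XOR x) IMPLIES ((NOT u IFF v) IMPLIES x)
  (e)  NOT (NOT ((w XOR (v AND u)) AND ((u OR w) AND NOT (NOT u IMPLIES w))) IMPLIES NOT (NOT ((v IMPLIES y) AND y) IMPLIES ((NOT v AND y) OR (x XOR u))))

b

(a) disagrees with f on (0,0,0,0,0) (formula → 0, table → 1); rule it out.
(c) disagrees with f on (0,1,0,0,0) (formula → 0, table → 1); rule it out.
(d) disagrees with f on (0,1,0,0,1) (formula → 0, table → 1); rule it out.
(e) disagrees with f on (0,0,0,0,0) (formula → 0, table → 1); rule it out.
(b) is the remaining candidate, and it agrees with f on all 32 inputs.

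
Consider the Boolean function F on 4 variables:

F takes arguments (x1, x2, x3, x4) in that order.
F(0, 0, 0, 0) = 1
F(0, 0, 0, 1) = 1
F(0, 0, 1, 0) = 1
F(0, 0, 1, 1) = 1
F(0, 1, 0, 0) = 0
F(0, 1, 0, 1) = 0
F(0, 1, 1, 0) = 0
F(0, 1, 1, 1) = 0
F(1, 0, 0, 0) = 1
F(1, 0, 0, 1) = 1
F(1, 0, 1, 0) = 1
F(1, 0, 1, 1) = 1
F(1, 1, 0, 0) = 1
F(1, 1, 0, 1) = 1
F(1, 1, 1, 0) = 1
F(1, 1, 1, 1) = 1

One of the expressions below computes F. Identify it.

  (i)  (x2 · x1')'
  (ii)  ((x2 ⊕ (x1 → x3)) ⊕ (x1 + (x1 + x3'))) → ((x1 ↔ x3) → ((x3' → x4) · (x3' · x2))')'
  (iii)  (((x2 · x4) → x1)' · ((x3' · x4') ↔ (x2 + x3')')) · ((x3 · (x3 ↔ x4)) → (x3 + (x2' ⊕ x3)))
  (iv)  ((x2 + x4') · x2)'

(ii) disagrees with F on (0,0,1,0) (formula → 0, table → 1); rule it out.
(iii) disagrees with F on (0,0,0,0) (formula → 0, table → 1); rule it out.
(iv) disagrees with F on (1,1,0,0) (formula → 0, table → 1); rule it out.
(i) is the remaining candidate, and it agrees with F on all 16 inputs.

i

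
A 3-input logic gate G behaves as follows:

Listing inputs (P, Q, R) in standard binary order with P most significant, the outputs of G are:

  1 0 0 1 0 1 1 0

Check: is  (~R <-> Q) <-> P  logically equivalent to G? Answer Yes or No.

Yes

Test each input against both G and the formula:
  P=0, Q=0, R=0: formula gives 1, G = 1 ✓
  P=0, Q=0, R=1: formula gives 0, G = 0 ✓
  P=0, Q=1, R=0: formula gives 0, G = 0 ✓
  P=0, Q=1, R=1: formula gives 1, G = 1 ✓
  P=1, Q=0, R=0: formula gives 0, G = 0 ✓
  … (the remaining 3 rows also agree.)
No disagreement on any input; they are logically equivalent.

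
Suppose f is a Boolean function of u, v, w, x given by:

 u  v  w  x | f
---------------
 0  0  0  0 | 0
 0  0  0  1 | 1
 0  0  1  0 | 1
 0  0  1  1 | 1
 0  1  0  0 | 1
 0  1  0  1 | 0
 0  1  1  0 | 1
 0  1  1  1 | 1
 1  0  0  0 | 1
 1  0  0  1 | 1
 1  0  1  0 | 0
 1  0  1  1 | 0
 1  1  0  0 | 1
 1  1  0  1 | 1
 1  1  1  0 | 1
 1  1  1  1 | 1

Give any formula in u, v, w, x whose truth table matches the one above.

f(u, v, w, x) = ~((((((~u & ~v) & ~w) & ~x) | (((~u & v) & ~w) & x)) | (((u & ~v) & w) & ~x)) | (((u & ~v) & w) & x))

The 0-rows are (0,0,0,0), (0,1,0,1), (1,0,1,0), (1,0,1,1). Take each as a conjunction (¬u·¬v·¬w·¬x, ¬u·v·¬w·x, u·¬v·w·¬x, u·¬v·w·x), form their disjunction, and complement — that gives a formula that is 1 everywhere f is.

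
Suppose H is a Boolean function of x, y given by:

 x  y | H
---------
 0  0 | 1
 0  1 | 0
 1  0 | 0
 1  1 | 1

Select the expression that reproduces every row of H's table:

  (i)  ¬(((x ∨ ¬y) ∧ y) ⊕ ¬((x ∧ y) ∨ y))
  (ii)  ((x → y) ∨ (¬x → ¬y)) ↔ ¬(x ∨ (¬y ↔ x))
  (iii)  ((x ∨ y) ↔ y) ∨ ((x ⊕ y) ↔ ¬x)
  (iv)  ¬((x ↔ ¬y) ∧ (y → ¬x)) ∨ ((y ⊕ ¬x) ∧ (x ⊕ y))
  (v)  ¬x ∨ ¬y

iv

(i) fails at (0,0): the formula yields 0, H is 1.
(ii) fails at (1,1): the formula yields 0, H is 1.
(iii) fails at (0,1): the formula yields 1, H is 0.
(v) fails at (0,1): the formula yields 1, H is 0.
(iv) is the remaining candidate, and it agrees with H on all 4 inputs.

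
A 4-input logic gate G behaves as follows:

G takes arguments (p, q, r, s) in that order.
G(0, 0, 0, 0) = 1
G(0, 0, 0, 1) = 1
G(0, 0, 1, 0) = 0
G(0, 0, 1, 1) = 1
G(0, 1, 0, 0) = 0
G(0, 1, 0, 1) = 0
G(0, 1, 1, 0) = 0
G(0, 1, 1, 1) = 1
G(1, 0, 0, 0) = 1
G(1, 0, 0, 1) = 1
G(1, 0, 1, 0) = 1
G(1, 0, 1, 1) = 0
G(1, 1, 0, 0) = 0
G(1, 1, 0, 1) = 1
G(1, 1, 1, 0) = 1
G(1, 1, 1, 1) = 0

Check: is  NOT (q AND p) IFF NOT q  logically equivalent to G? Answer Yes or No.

No

Test each input against both G and the formula:
  p=0, q=0, r=0, s=0: formula gives 1, G = 1 ✓
  p=0, q=0, r=0, s=1: formula gives 1, G = 1 ✓
  p=0, q=0, r=1, s=0: formula gives 1, but G = 0 ✗
A single disagreement suffices: at (0,0,1,0) they differ, so the formula does not compute G.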